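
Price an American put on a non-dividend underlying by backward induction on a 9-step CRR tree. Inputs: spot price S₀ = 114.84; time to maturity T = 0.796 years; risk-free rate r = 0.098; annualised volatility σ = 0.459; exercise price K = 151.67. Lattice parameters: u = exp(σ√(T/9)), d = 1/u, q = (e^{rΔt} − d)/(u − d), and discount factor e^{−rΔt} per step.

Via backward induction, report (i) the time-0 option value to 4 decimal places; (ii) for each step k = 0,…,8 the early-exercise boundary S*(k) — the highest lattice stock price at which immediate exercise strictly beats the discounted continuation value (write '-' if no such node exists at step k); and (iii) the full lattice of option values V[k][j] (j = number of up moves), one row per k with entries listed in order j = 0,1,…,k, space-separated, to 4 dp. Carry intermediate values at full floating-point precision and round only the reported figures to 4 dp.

params: Δt=0.08844 u=1.14626 d=0.87240 q=0.49771 e^(-rΔt)=0.99137
t_9 payoffs: 118.0542 107.5018 93.6368 75.4194 51.4833 20.0335 0.0000 0.0000 0.0000 0.0000
t_8: node(8,0) S=38.5325 payoff=113.1375 vs cont=111.8286 → 113.1375 [stop]  node(8,1) S=50.6283 payoff=101.0417 vs cont=99.7328 → 101.0417 [stop]  node(8,2) S=66.5212 payoff=85.1488 vs cont=83.8399 → 85.1488 [stop]  node(8,3) S=87.4031 payoff=64.2669 vs cont=62.9580 → 64.2669 [stop]  node(8,4) S=114.8400 payoff=36.8300 vs cont=35.5211 → 36.8300 [stop]  node(8,5) S=150.8898 payoff=0.7802 vs cont=9.9757 → 9.9757 [wait]  node(8,6) S=198.2560 payoff=0.0000 vs cont=0.0000 → 0.0000 [wait]  node(8,7) S=260.4911 payoff=0.0000 vs cont=0.0000 → 0.0000 [wait]  node(8,8) S=342.2626 payoff=0.0000 vs cont=0.0000 → 0.0000 [wait]  ⇒ S*(8)=114.8400
t_7: node(7,0) S=44.1682 payoff=107.5018 vs cont=106.1928 → 107.5018 [stop]  node(7,1) S=58.0332 payoff=93.6368 vs cont=92.3278 → 93.6368 [stop]  node(7,2) S=76.2506 payoff=75.4194 vs cont=74.1105 → 75.4194 [stop]  node(7,3) S=100.1867 payoff=51.4833 vs cont=50.1744 → 51.4833 [stop]  node(7,4) S=131.6365 payoff=20.0335 vs cont=23.2617 → 23.2617 [wait]  node(7,5) S=172.9590 payoff=0.0000 vs cont=4.9674 → 4.9674 [wait]  node(7,6) S=227.2530 payoff=0.0000 vs cont=0.0000 → 0.0000 [wait]  node(7,7) S=298.5906 payoff=0.0000 vs cont=0.0000 → 0.0000 [wait]  ⇒ S*(7)=100.1867
t_6: node(6,0) S=50.6283 payoff=101.0417 vs cont=99.7328 → 101.0417 [stop]  node(6,1) S=66.5212 payoff=85.1488 vs cont=83.8399 → 85.1488 [stop]  node(6,2) S=87.4031 payoff=64.2669 vs cont=62.9580 → 64.2669 [stop]  node(6,3) S=114.8400 payoff=36.8300 vs cont=37.1140 → 37.1140 [wait]  node(6,4) S=150.8898 payoff=0.7802 vs cont=14.0342 → 14.0342 [wait]  node(6,5) S=198.2560 payoff=0.0000 vs cont=2.4735 → 2.4735 [wait]  node(6,6) S=260.4911 payoff=0.0000 vs cont=0.0000 → 0.0000 [wait]  ⇒ S*(6)=87.4031
t_5: node(5,0) S=58.0332 payoff=93.6368 vs cont=92.3278 → 93.6368 [stop]  node(5,1) S=76.2506 payoff=75.4194 vs cont=74.1105 → 75.4194 [stop]  node(5,2) S=100.1867 payoff=51.4833 vs cont=50.3145 → 51.4833 [stop]  node(5,3) S=131.6365 payoff=20.0335 vs cont=25.4057 → 25.4057 [wait]  node(5,4) S=172.9590 payoff=0.0000 vs cont=8.2088 → 8.2088 [wait]  node(5,5) S=227.2530 payoff=0.0000 vs cont=1.2317 → 1.2317 [wait]  ⇒ S*(5)=100.1867
t_4: node(4,0) S=66.5212 payoff=85.1488 vs cont=83.8399 → 85.1488 [stop]  node(4,1) S=87.4031 payoff=64.2669 vs cont=62.9580 → 64.2669 [stop]  node(4,2) S=114.8400 payoff=36.8300 vs cont=38.1718 → 38.1718 [wait]  node(4,3) S=150.8898 payoff=0.7802 vs cont=16.7012 → 16.7012 [wait]  node(4,4) S=198.2560 payoff=0.0000 vs cont=4.6953 → 4.6953 [wait]  ⇒ S*(4)=87.4031
t_3: node(3,0) S=76.2506 payoff=75.4194 vs cont=74.1105 → 75.4194 [stop]  node(3,1) S=100.1867 payoff=51.4833 vs cont=50.8365 → 51.4833 [stop]  node(3,2) S=131.6365 payoff=20.0335 vs cont=27.2484 → 27.2484 [wait]  node(3,3) S=172.9590 payoff=0.0000 vs cont=10.6331 → 10.6331 [wait]  ⇒ S*(3)=100.1867
t_2: node(2,0) S=87.4031 payoff=64.2669 vs cont=62.9580 → 64.2669 [stop]  node(2,1) S=114.8400 payoff=36.8300 vs cont=39.0811 → 39.0811 [wait]  node(2,2) S=150.8898 payoff=0.7802 vs cont=18.8150 → 18.8150 [wait]  ⇒ S*(2)=87.4031
t_1: node(1,0) S=100.1867 payoff=51.4833 vs cont=51.2851 → 51.4833 [stop]  node(1,1) S=131.6365 payoff=20.0335 vs cont=28.7441 → 28.7441 [wait]  ⇒ S*(1)=100.1867
t_0: node(0,0) S=114.8400 payoff=36.8300 vs cont=39.8191 → 39.8191 [wait]  ⇒ S*(0)=-

price = 39.8191
boundary = - 100.1867 87.4031 100.1867 87.4031 100.1867 87.4031 100.1867 114.8400
tree:
39.8191
51.4833 28.7441
64.2669 39.0811 18.8150
75.4194 51.4833 27.2484 10.6331
85.1488 64.2669 38.1718 16.7012 4.6953
93.6368 75.4194 51.4833 25.4057 8.2088 1.2317
101.0417 85.1488 64.2669 37.1140 14.0342 2.4735 0.0000
107.5018 93.6368 75.4194 51.4833 23.2617 4.9674 0.0000 0.0000
113.1375 101.0417 85.1488 64.2669 36.8300 9.9757 0.0000 0.0000 0.0000
118.0542 107.5018 93.6368 75.4194 51.4833 20.0335 0.0000 0.0000 0.0000 0.0000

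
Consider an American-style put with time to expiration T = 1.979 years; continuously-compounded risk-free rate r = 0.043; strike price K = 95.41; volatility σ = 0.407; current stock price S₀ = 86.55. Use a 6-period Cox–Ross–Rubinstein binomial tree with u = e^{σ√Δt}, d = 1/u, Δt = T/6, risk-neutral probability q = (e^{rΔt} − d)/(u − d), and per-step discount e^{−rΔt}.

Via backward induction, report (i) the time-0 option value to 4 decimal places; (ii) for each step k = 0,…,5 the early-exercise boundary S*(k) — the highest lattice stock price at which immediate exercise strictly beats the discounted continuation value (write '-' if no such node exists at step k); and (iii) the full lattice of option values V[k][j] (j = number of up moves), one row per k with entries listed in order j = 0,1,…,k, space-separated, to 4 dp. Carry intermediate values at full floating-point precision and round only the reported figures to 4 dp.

price = 21.8011
boundary = - - 54.2299 42.9265 54.2299 68.5099
tree:
21.8011
30.5080 12.7249
41.1801 19.4979 5.5366
52.4835 28.9482 9.5208 1.2491
61.4310 41.1801 16.1468 2.4000 0.0000
68.5134 52.4835 26.9001 4.6113 0.0000 0.0000
74.1196 61.4310 41.1801 8.8600 0.0000 0.0000 0.0000

params: Δt=0.32983 u=1.26332 d=0.79156 q=0.47211 e^(-rΔt)=0.98592
t_6 payoffs: 74.1196 61.4310 41.1801 8.8600 0.0000 0.0000 0.0000
t_5: node(5,0) S=26.8966 payoff=68.5134 vs cont=67.1698 → 68.5134 [stop]  node(5,1) S=42.9265 payoff=52.4835 vs cont=51.1399 → 52.4835 [stop]  node(5,2) S=68.5099 payoff=26.9001 vs cont=25.5565 → 26.9001 [stop]  node(5,3) S=109.3405 payoff=0.0000 vs cont=4.6113 → 4.6113 [wait]  node(5,4) S=174.5055 payoff=0.0000 vs cont=0.0000 → 0.0000 [wait]  node(5,5) S=278.5077 payoff=0.0000 vs cont=0.0000 → 0.0000 [wait]  ⇒ S*(5)=68.5099
t_4: node(4,0) S=33.9790 payoff=61.4310 vs cont=60.0873 → 61.4310 [stop]  node(4,1) S=54.2299 payoff=41.1801 vs cont=39.8364 → 41.1801 [stop]  node(4,2) S=86.5500 payoff=8.8600 vs cont=16.1468 → 16.1468 [wait]  node(4,3) S=138.1323 payoff=0.0000 vs cont=2.4000 → 2.4000 [wait]  node(4,4) S=220.4566 payoff=0.0000 vs cont=0.0000 → 0.0000 [wait]  ⇒ S*(4)=54.2299
t_3: node(3,0) S=42.9265 payoff=52.4835 vs cont=51.1399 → 52.4835 [stop]  node(3,1) S=68.5099 payoff=26.9001 vs cont=28.9482 → 28.9482 [wait]  node(3,2) S=109.3405 payoff=0.0000 vs cont=9.5208 → 9.5208 [wait]  node(3,3) S=174.5055 payoff=0.0000 vs cont=1.2491 → 1.2491 [wait]  ⇒ S*(3)=42.9265
t_2: node(2,0) S=54.2299 payoff=41.1801 vs cont=40.7897 → 41.1801 [stop]  node(2,1) S=86.5500 payoff=8.8600 vs cont=19.4979 → 19.4979 [wait]  node(2,2) S=138.1323 payoff=0.0000 vs cont=5.5366 → 5.5366 [wait]  ⇒ S*(2)=54.2299
t_1: node(1,0) S=68.5099 payoff=26.9001 vs cont=30.5080 → 30.5080 [wait]  node(1,1) S=109.3405 payoff=0.0000 vs cont=12.7249 → 12.7249 [wait]  ⇒ S*(1)=-
t_0: node(0,0) S=86.5500 payoff=8.8600 vs cont=21.8011 → 21.8011 [wait]  ⇒ S*(0)=-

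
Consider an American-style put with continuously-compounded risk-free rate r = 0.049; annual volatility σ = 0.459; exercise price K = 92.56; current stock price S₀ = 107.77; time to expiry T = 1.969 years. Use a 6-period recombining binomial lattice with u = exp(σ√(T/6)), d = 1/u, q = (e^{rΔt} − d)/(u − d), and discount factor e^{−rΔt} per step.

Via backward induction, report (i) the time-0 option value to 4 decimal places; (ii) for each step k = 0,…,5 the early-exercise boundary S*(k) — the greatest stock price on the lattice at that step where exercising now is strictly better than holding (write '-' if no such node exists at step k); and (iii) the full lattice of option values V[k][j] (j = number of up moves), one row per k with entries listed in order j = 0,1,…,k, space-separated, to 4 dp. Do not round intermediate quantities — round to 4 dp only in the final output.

price = 15.1281
boundary = - - - 48.9683 37.6462 48.9683
tree:
15.1281
22.3048 7.4021
31.8227 12.1364 2.2155
43.5917 19.3973 4.2092 0.0000
54.9138 29.8984 7.9969 0.0000 0.0000
63.6181 43.5917 15.1929 0.0000 0.0000 0.0000
70.3099 54.9138 28.8644 0.0000 0.0000 0.0000 0.0000

Δt=0.32817  u=1.30075  d=0.76879  q=0.46511  discount=0.98405
step 6 (expiry): payoffs max(K−S,0) = 70.3099 54.9138 28.8644 0.0000 0.0000 0.0000 0.0000
step 5: (k=5,j=0): S=28.9419, (K−S)⁺=63.6181, hold=62.1416 ⇒ V=63.6181 exercise | (k=5,j=1): S=48.9683, (K−S)⁺=43.5917, hold=42.1152 ⇒ V=43.5917 exercise | (k=5,j=2): S=82.8521, (K−S)⁺=9.7079, hold=15.1929 ⇒ V=15.1929 continue | (k=5,j=3): S=140.1820, (K−S)⁺=0.0000, hold=0.0000 ⇒ V=0.0000 continue | (k=5,j=4): S=237.1814, (K−S)⁺=0.0000, hold=0.0000 ⇒ V=0.0000 continue | (k=5,j=5): S=401.3000, (K−S)⁺=0.0000, hold=0.0000 ⇒ V=0.0000 continue  boundary S*=48.9683
step 4: (k=4,j=0): S=37.6462, (K−S)⁺=54.9138, hold=53.4373 ⇒ V=54.9138 exercise | (k=4,j=1): S=63.6956, (K−S)⁺=28.8644, hold=29.8984 ⇒ V=29.8984 continue | (k=4,j=2): S=107.7700, (K−S)⁺=0.0000, hold=7.9969 ⇒ V=7.9969 continue | (k=4,j=3): S=182.3419, (K−S)⁺=0.0000, hold=0.0000 ⇒ V=0.0000 continue | (k=4,j=4): S=308.5140, (K−S)⁺=0.0000, hold=0.0000 ⇒ V=0.0000 continue  boundary S*=37.6462
step 3: (k=3,j=0): S=48.9683, (K−S)⁺=43.5917, hold=42.5885 ⇒ V=43.5917 exercise | (k=3,j=1): S=82.8521, (K−S)⁺=9.7079, hold=19.3973 ⇒ V=19.3973 continue | (k=3,j=2): S=140.1820, (K−S)⁺=0.0000, hold=4.2092 ⇒ V=4.2092 continue | (k=3,j=3): S=237.1814, (K−S)⁺=0.0000, hold=0.0000 ⇒ V=0.0000 continue  boundary S*=48.9683
step 2: (k=2,j=0): S=63.6956, (K−S)⁺=28.8644, hold=31.8227 ⇒ V=31.8227 continue | (k=2,j=1): S=107.7700, (K−S)⁺=0.0000, hold=12.1364 ⇒ V=12.1364 continue | (k=2,j=2): S=182.3419, (K−S)⁺=0.0000, hold=2.2155 ⇒ V=2.2155 continue  boundary S*=-
step 1: (k=1,j=0): S=82.8521, (K−S)⁺=9.7079, hold=22.3048 ⇒ V=22.3048 continue | (k=1,j=1): S=140.1820, (K−S)⁺=0.0000, hold=7.4021 ⇒ V=7.4021 continue  boundary S*=-
step 0: (k=0,j=0): S=107.7700, (K−S)⁺=0.0000, hold=15.1281 ⇒ V=15.1281 continue  boundary S*=-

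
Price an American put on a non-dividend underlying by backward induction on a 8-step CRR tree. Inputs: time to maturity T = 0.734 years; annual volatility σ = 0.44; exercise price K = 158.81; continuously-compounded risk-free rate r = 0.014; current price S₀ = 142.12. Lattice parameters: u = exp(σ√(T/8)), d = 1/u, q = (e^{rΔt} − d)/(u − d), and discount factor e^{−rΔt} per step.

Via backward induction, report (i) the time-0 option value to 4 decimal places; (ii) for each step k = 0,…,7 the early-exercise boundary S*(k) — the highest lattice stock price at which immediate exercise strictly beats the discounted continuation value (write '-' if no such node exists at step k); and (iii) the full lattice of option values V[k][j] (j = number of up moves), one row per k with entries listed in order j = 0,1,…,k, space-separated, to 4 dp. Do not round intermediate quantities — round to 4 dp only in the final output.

params: Δt=0.09175 u=1.14257 d=0.87522 q=0.47154 e^(-rΔt)=0.99872
t_8 payoffs: 109.8769 94.9298 75.4171 49.9440 16.6900 0.0000 0.0000 0.0000 0.0000
t_7: node(7,0) S=55.9094 payoff=102.9006 vs cont=102.6968 → 102.9006 [stop]  node(7,1) S=72.9873 payoff=85.8227 vs cont=85.6188 → 85.8227 [stop]  node(7,2) S=95.2819 payoff=63.5281 vs cont=63.3242 → 63.5281 [stop]  node(7,3) S=124.3866 payoff=34.4234 vs cont=34.2195 → 34.4234 [stop]  node(7,4) S=162.3816 payoff=0.0000 vs cont=8.8087 → 8.8087 [wait]  node(7,5) S=211.9824 payoff=0.0000 vs cont=0.0000 → 0.0000 [wait]  node(7,6) S=276.7342 payoff=0.0000 vs cont=0.0000 → 0.0000 [wait]  node(7,7) S=361.2650 payoff=0.0000 vs cont=0.0000 → 0.0000 [wait]  ⇒ S*(7)=124.3866
t_6: node(6,0) S=63.8802 payoff=94.9298 vs cont=94.7260 → 94.9298 [stop]  node(6,1) S=83.3929 payoff=75.4171 vs cont=75.2132 → 75.4171 [stop]  node(6,2) S=108.8660 payoff=49.9440 vs cont=49.7402 → 49.9440 [stop]  node(6,3) S=142.1200 payoff=16.6900 vs cont=22.3164 → 22.3164 [wait]  node(6,4) S=185.5318 payoff=0.0000 vs cont=4.6491 → 4.6491 [wait]  node(6,5) S=242.2040 payoff=0.0000 vs cont=0.0000 → 0.0000 [wait]  node(6,6) S=316.1873 payoff=0.0000 vs cont=0.0000 → 0.0000 [wait]  ⇒ S*(6)=108.8660
t_5: node(5,0) S=72.9873 payoff=85.8227 vs cont=85.6188 → 85.8227 [stop]  node(5,1) S=95.2819 payoff=63.5281 vs cont=63.3242 → 63.5281 [stop]  node(5,2) S=124.3866 payoff=34.4234 vs cont=36.8692 → 36.8692 [wait]  node(5,3) S=162.3816 payoff=0.0000 vs cont=13.9677 → 13.9677 [wait]  node(5,4) S=211.9824 payoff=0.0000 vs cont=2.4537 → 2.4537 [wait]  node(5,5) S=276.7342 payoff=0.0000 vs cont=0.0000 → 0.0000 [wait]  ⇒ S*(5)=95.2819
t_4: node(4,0) S=83.3929 payoff=75.4171 vs cont=75.2132 → 75.4171 [stop]  node(4,1) S=108.8660 payoff=49.9440 vs cont=50.8920 → 50.8920 [wait]  node(4,2) S=142.1200 payoff=16.6900 vs cont=26.0368 → 26.0368 [wait]  node(4,3) S=185.5318 payoff=0.0000 vs cont=8.5274 → 8.5274 [wait]  node(4,4) S=242.2040 payoff=0.0000 vs cont=1.2950 → 1.2950 [wait]  ⇒ S*(4)=83.3929
t_3: node(3,0) S=95.2819 payoff=63.5281 vs cont=63.7706 → 63.7706 [wait]  node(3,1) S=124.3866 payoff=34.4234 vs cont=39.1215 → 39.1215 [wait]  node(3,2) S=162.3816 payoff=0.0000 vs cont=17.7576 → 17.7576 [wait]  node(3,3) S=211.9824 payoff=0.0000 vs cont=5.1105 → 5.1105 [wait]  ⇒ S*(3)=-
t_2: node(2,0) S=108.8660 payoff=49.9440 vs cont=52.0807 → 52.0807 [wait]  node(2,1) S=142.1200 payoff=16.6900 vs cont=29.0104 → 29.0104 [wait]  node(2,2) S=185.5318 payoff=0.0000 vs cont=11.7789 → 11.7789 [wait]  ⇒ S*(2)=-
t_1: node(1,0) S=124.3866 payoff=34.4234 vs cont=41.1493 → 41.1493 [wait]  node(1,1) S=162.3816 payoff=0.0000 vs cont=20.8583 → 20.8583 [wait]  ⇒ S*(1)=-
t_0: node(0,0) S=142.1200 payoff=16.6900 vs cont=31.5408 → 31.5408 [wait]  ⇒ S*(0)=-

price = 31.5408
boundary = - - - - 83.3929 95.2819 108.8660 124.3866
tree:
31.5408
41.1493 20.8583
52.0807 29.0104 11.7789
63.7706 39.1215 17.7576 5.1105
75.4171 50.8920 26.0368 8.5274 1.2950
85.8227 63.5281 36.8692 13.9677 2.4537 0.0000
94.9298 75.4171 49.9440 22.3164 4.6491 0.0000 0.0000
102.9006 85.8227 63.5281 34.4234 8.8087 0.0000 0.0000 0.0000
109.8769 94.9298 75.4171 49.9440 16.6900 0.0000 0.0000 0.0000 0.0000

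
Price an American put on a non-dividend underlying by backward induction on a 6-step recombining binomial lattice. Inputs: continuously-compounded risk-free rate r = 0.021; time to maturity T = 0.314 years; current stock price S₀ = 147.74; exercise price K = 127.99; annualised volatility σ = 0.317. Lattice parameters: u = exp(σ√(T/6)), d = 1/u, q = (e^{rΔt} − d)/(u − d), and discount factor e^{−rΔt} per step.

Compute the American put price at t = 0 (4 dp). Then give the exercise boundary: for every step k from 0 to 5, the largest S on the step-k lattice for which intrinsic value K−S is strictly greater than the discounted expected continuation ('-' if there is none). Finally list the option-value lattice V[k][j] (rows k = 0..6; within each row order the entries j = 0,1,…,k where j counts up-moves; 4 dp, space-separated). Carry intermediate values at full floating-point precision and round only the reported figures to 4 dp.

price = 2.4207
boundary = - - - - 110.5403 118.8543
tree:
2.4207
4.1292 0.6439
6.8984 1.2499 0.0133
11.2009 2.4260 0.0260 0.0000
17.4497 4.7080 0.0511 0.0000 0.0000
25.1821 9.1357 0.1001 0.0000 0.0000 0.0000
32.3737 17.4497 0.1963 0.0000 0.0000 0.0000 0.0000

Δt=0.05233  u=1.07521  d=0.93005  q=0.48945  discount=0.99890
step 6 (expiry): payoffs max(K−S,0) = 32.3737 17.4497 0.1963 0.0000 0.0000 0.0000 0.0000
step 5: (k=5,j=0): S=102.8079, (K−S)⁺=25.1821, hold=25.0416 ⇒ V=25.1821 exercise | (k=5,j=1): S=118.8543, (K−S)⁺=9.1357, hold=8.9951 ⇒ V=9.1357 exercise | (k=5,j=2): S=137.4054, (K−S)⁺=0.0000, hold=0.1001 ⇒ V=0.1001 continue | (k=5,j=3): S=158.8519, (K−S)⁺=0.0000, hold=0.0000 ⇒ V=0.0000 continue | (k=5,j=4): S=183.6459, (K−S)⁺=0.0000, hold=0.0000 ⇒ V=0.0000 continue | (k=5,j=5): S=212.3097, (K−S)⁺=0.0000, hold=0.0000 ⇒ V=0.0000 continue  boundary S*=118.8543
step 4: (k=4,j=0): S=110.5403, (K−S)⁺=17.4497, hold=17.3091 ⇒ V=17.4497 exercise | (k=4,j=1): S=127.7937, (K−S)⁺=0.1963, hold=4.7080 ⇒ V=4.7080 continue | (k=4,j=2): S=147.7400, (K−S)⁺=0.0000, hold=0.0511 ⇒ V=0.0511 continue | (k=4,j=3): S=170.7996, (K−S)⁺=0.0000, hold=0.0000 ⇒ V=0.0000 continue | (k=4,j=4): S=197.4584, (K−S)⁺=0.0000, hold=0.0000 ⇒ V=0.0000 continue  boundary S*=110.5403
step 3: (k=3,j=0): S=118.8543, (K−S)⁺=9.1357, hold=11.2009 ⇒ V=11.2009 continue | (k=3,j=1): S=137.4054, (K−S)⁺=0.0000, hold=2.4260 ⇒ V=2.4260 continue | (k=3,j=2): S=158.8519, (K−S)⁺=0.0000, hold=0.0260 ⇒ V=0.0260 continue | (k=3,j=3): S=183.6459, (K−S)⁺=0.0000, hold=0.0000 ⇒ V=0.0000 continue  boundary S*=-
step 2: (k=2,j=0): S=127.7937, (K−S)⁺=0.1963, hold=6.8984 ⇒ V=6.8984 continue | (k=2,j=1): S=147.7400, (K−S)⁺=0.0000, hold=1.2499 ⇒ V=1.2499 continue | (k=2,j=2): S=170.7996, (K−S)⁺=0.0000, hold=0.0133 ⇒ V=0.0133 continue  boundary S*=-
step 1: (k=1,j=0): S=137.4054, (K−S)⁺=0.0000, hold=4.1292 ⇒ V=4.1292 continue | (k=1,j=1): S=158.8519, (K−S)⁺=0.0000, hold=0.6439 ⇒ V=0.6439 continue  boundary S*=-
step 0: (k=0,j=0): S=147.7400, (K−S)⁺=0.0000, hold=2.4207 ⇒ V=2.4207 continue  boundary S*=-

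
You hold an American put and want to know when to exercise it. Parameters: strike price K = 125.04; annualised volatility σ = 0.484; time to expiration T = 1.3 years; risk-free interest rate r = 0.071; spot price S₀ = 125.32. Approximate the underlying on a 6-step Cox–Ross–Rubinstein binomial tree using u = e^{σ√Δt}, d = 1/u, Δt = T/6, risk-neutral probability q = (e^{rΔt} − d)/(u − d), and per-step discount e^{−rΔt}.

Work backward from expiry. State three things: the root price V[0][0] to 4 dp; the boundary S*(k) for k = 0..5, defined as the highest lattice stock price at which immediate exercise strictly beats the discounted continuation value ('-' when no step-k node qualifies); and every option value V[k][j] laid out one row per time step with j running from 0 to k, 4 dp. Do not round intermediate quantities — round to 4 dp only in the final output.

price = 21.5004
boundary = - - - 63.7520 79.8613 100.0411
tree:
21.5004
31.8201 10.9293
45.2807 18.1542 3.3948
61.2880 29.2706 6.6047 0.0000
74.1477 45.1787 12.8495 0.0000 0.0000
84.4135 61.2880 24.9989 0.0000 0.0000 0.0000
92.6084 74.1477 45.1787 0.0000 0.0000 0.0000 0.0000

Δt=0.21667  u=1.25269  d=0.79828  q=0.47803  discount=0.98473
step 6 (expiry): payoffs max(K−S,0) = 92.6084 74.1477 45.1787 0.0000 0.0000 0.0000 0.0000
step 5: (k=5,j=0): S=40.6265, (K−S)⁺=84.4135, hold=82.5046 ⇒ V=84.4135 exercise | (k=5,j=1): S=63.7520, (K−S)⁺=61.2880, hold=59.3791 ⇒ V=61.2880 exercise | (k=5,j=2): S=100.0411, (K−S)⁺=24.9989, hold=23.2219 ⇒ V=24.9989 exercise | (k=5,j=3): S=156.9866, (K−S)⁺=0.0000, hold=0.0000 ⇒ V=0.0000 continue | (k=5,j=4): S=246.3466, (K−S)⁺=0.0000, hold=0.0000 ⇒ V=0.0000 continue | (k=5,j=5): S=386.5724, (K−S)⁺=0.0000, hold=0.0000 ⇒ V=0.0000 continue  boundary S*=100.0411
step 4: (k=4,j=0): S=50.8923, (K−S)⁺=74.1477, hold=72.2389 ⇒ V=74.1477 exercise | (k=4,j=1): S=79.8613, (K−S)⁺=45.1787, hold=43.2699 ⇒ V=45.1787 exercise | (k=4,j=2): S=125.3200, (K−S)⁺=0.0000, hold=12.8495 ⇒ V=12.8495 continue | (k=4,j=3): S=196.6548, (K−S)⁺=0.0000, hold=0.0000 ⇒ V=0.0000 continue | (k=4,j=4): S=308.5949, (K−S)⁺=0.0000, hold=0.0000 ⇒ V=0.0000 continue  boundary S*=79.8613
step 3: (k=3,j=0): S=63.7520, (K−S)⁺=61.2880, hold=59.3791 ⇒ V=61.2880 exercise | (k=3,j=1): S=100.0411, (K−S)⁺=24.9989, hold=29.2706 ⇒ V=29.2706 continue | (k=3,j=2): S=156.9866, (K−S)⁺=0.0000, hold=6.6047 ⇒ V=6.6047 continue | (k=3,j=3): S=246.3466, (K−S)⁺=0.0000, hold=0.0000 ⇒ V=0.0000 continue  boundary S*=63.7520
step 2: (k=2,j=0): S=79.8613, (K−S)⁺=45.1787, hold=45.2807 ⇒ V=45.2807 continue | (k=2,j=1): S=125.3200, (K−S)⁺=0.0000, hold=18.1542 ⇒ V=18.1542 continue | (k=2,j=2): S=196.6548, (K−S)⁺=0.0000, hold=3.3948 ⇒ V=3.3948 continue  boundary S*=-
step 1: (k=1,j=0): S=100.0411, (K−S)⁺=24.9989, hold=31.8201 ⇒ V=31.8201 continue | (k=1,j=1): S=156.9866, (K−S)⁺=0.0000, hold=10.9293 ⇒ V=10.9293 continue  boundary S*=-
step 0: (k=0,j=0): S=125.3200, (K−S)⁺=0.0000, hold=21.5004 ⇒ V=21.5004 continue  boundary S*=-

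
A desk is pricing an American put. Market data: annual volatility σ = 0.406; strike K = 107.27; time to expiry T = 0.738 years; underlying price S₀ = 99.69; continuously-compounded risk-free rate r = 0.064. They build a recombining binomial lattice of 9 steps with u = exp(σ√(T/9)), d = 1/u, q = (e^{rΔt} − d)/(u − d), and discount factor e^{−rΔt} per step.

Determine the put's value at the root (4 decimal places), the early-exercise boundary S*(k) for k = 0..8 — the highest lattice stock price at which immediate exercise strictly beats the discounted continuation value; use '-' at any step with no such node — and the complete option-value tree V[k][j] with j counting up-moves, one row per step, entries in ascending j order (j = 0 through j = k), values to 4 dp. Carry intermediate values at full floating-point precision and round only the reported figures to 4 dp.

params: Δt=0.08200 u=1.12329 d=0.89024 q=0.49355 e^(-rΔt)=0.99477
t_9 payoffs: 72.2570 63.0914 51.5264 36.9340 18.5217 0.0000 0.0000 0.0000 0.0000 0.0000
t_8: node(8,0) S=39.3297 payoff=67.9403 vs cont=67.3788 → 67.9403 [stop]  node(8,1) S=49.6253 payoff=57.6447 vs cont=57.0832 → 57.6447 [stop]  node(8,2) S=62.6161 payoff=44.6539 vs cont=44.0924 → 44.6539 [stop]  node(8,3) S=79.0076 payoff=28.2624 vs cont=27.7009 → 28.2624 [stop]  node(8,4) S=99.6900 payoff=7.5800 vs cont=9.3313 → 9.3313 [wait]  node(8,5) S=125.7866 payoff=0.0000 vs cont=0.0000 → 0.0000 [wait]  node(8,6) S=158.7147 payoff=0.0000 vs cont=0.0000 → 0.0000 [wait]  node(8,7) S=200.2626 payoff=0.0000 vs cont=0.0000 → 0.0000 [wait]  node(8,8) S=252.6869 payoff=0.0000 vs cont=0.0000 → 0.0000 [wait]  ⇒ S*(8)=79.0076
t_7: node(7,0) S=44.1786 payoff=63.0914 vs cont=62.5299 → 63.0914 [stop]  node(7,1) S=55.7436 payoff=51.5264 vs cont=50.9650 → 51.5264 [stop]  node(7,2) S=70.3360 payoff=36.9340 vs cont=36.3726 → 36.9340 [stop]  node(7,3) S=88.7483 payoff=18.5217 vs cont=18.8200 → 18.8200 [wait]  node(7,4) S=111.9806 payoff=0.0000 vs cont=4.7011 → 4.7011 [wait]  node(7,5) S=141.2947 payoff=0.0000 vs cont=0.0000 → 0.0000 [wait]  node(7,6) S=178.2824 payoff=0.0000 vs cont=0.0000 → 0.0000 [wait]  node(7,7) S=224.9527 payoff=0.0000 vs cont=0.0000 → 0.0000 [wait]  ⇒ S*(7)=70.3360
t_6: node(6,0) S=49.6253 payoff=57.6447 vs cont=57.0832 → 57.6447 [stop]  node(6,1) S=62.6161 payoff=44.6539 vs cont=44.0924 → 44.6539 [stop]  node(6,2) S=79.0076 payoff=28.2624 vs cont=27.8474 → 28.2624 [stop]  node(6,3) S=99.6900 payoff=7.5800 vs cont=11.7897 → 11.7897 [wait]  node(6,4) S=125.7866 payoff=0.0000 vs cont=2.3684 → 2.3684 [wait]  node(6,5) S=158.7147 payoff=0.0000 vs cont=0.0000 → 0.0000 [wait]  node(6,6) S=200.2626 payoff=0.0000 vs cont=0.0000 → 0.0000 [wait]  ⇒ S*(6)=79.0076
t_5: node(5,0) S=55.7436 payoff=51.5264 vs cont=50.9650 → 51.5264 [stop]  node(5,1) S=70.3360 payoff=36.9340 vs cont=36.3726 → 36.9340 [stop]  node(5,2) S=88.7483 payoff=18.5217 vs cont=20.0270 → 20.0270 [wait]  node(5,3) S=111.9806 payoff=0.0000 vs cont=7.1025 → 7.1025 [wait]  node(5,4) S=141.2947 payoff=0.0000 vs cont=1.1932 → 1.1932 [wait]  node(5,5) S=178.2824 payoff=0.0000 vs cont=0.0000 → 0.0000 [wait]  ⇒ S*(5)=70.3360
t_4: node(4,0) S=62.6161 payoff=44.6539 vs cont=44.0924 → 44.6539 [stop]  node(4,1) S=79.0076 payoff=28.2624 vs cont=28.4400 → 28.4400 [wait]  node(4,2) S=99.6900 payoff=7.5800 vs cont=13.5767 → 13.5767 [wait]  node(4,3) S=125.7866 payoff=0.0000 vs cont=4.1641 → 4.1641 [wait]  node(4,4) S=158.7147 payoff=0.0000 vs cont=0.6012 → 0.6012 [wait]  ⇒ S*(4)=62.6161
t_3: node(3,0) S=70.3360 payoff=36.9340 vs cont=36.4597 → 36.9340 [stop]  node(3,1) S=88.7483 payoff=18.5217 vs cont=20.9938 → 20.9938 [wait]  node(3,2) S=111.9806 payoff=0.0000 vs cont=8.8844 → 8.8844 [wait]  node(3,3) S=141.2947 payoff=0.0000 vs cont=2.3930 → 2.3930 [wait]  ⇒ S*(3)=70.3360
t_2: node(2,0) S=79.0076 payoff=28.2624 vs cont=28.9147 → 28.9147 [wait]  node(2,1) S=99.6900 payoff=7.5800 vs cont=14.9386 → 14.9386 [wait]  node(2,2) S=125.7866 payoff=0.0000 vs cont=5.6509 → 5.6509 [wait]  ⇒ S*(2)=-
t_1: node(1,0) S=88.7483 payoff=18.5217 vs cont=21.9016 → 21.9016 [wait]  node(1,1) S=111.9806 payoff=0.0000 vs cont=10.3005 → 10.3005 [wait]  ⇒ S*(1)=-
t_0: node(0,0) S=99.6900 payoff=7.5800 vs cont=16.0913 → 16.0913 [wait]  ⇒ S*(0)=-

price = 16.0913
boundary = - - - 70.3360 62.6161 70.3360 79.0076 70.3360 79.0076
tree:
16.0913
21.9016 10.3005
28.9147 14.9386 5.6509
36.9340 20.9938 8.8844 2.3930
44.6539 28.4400 13.5767 4.1641 0.6012
51.5264 36.9340 20.0270 7.1025 1.1932 0.0000
57.6447 44.6539 28.2624 11.7897 2.3684 0.0000 0.0000
63.0914 51.5264 36.9340 18.8200 4.7011 0.0000 0.0000 0.0000
67.9403 57.6447 44.6539 28.2624 9.3313 0.0000 0.0000 0.0000 0.0000
72.2570 63.0914 51.5264 36.9340 18.5217 0.0000 0.0000 0.0000 0.0000 0.0000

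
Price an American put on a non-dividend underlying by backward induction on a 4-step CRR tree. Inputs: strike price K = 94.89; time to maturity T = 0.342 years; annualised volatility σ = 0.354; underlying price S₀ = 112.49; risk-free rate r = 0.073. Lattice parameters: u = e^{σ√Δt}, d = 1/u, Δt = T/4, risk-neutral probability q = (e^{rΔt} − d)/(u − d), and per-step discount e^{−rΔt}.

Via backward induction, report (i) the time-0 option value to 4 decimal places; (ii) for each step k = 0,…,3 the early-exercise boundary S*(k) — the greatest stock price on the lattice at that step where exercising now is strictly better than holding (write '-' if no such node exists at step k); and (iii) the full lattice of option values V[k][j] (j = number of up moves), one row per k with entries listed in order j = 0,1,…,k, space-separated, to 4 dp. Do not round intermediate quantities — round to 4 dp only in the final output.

Δt=0.08550  u=1.10906  d=0.90167  q=0.50433  discount=0.99378
step 4 (expiry): payoffs max(K−S,0) = 20.5373 3.4354 0.0000 0.0000 0.0000
step 3: (k=3,j=0): S=82.4615, (K−S)⁺=12.4285, hold=11.8381 ⇒ V=12.4285 exercise | (k=3,j=1): S=101.4284, (K−S)⁺=0.0000, hold=1.6922 ⇒ V=1.6922 continue | (k=3,j=2): S=124.7579, (K−S)⁺=0.0000, hold=0.0000 ⇒ V=0.0000 continue | (k=3,j=3): S=153.4534, (K−S)⁺=0.0000, hold=0.0000 ⇒ V=0.0000 continue  boundary S*=82.4615
step 2: (k=2,j=0): S=91.4546, (K−S)⁺=3.4354, hold=6.9702 ⇒ V=6.9702 continue | (k=2,j=1): S=112.4900, (K−S)⁺=0.0000, hold=0.8336 ⇒ V=0.8336 continue | (k=2,j=2): S=138.3638, (K−S)⁺=0.0000, hold=0.0000 ⇒ V=0.0000 continue  boundary S*=-
step 1: (k=1,j=0): S=101.4284, (K−S)⁺=0.0000, hold=3.8512 ⇒ V=3.8512 continue | (k=1,j=1): S=124.7579, (K−S)⁺=0.0000, hold=0.4106 ⇒ V=0.4106 continue  boundary S*=-
step 0: (k=0,j=0): S=112.4900, (K−S)⁺=0.0000, hold=2.1028 ⇒ V=2.1028 continue  boundary S*=-

price = 2.1028
boundary = - - - 82.4615
tree:
2.1028
3.8512 0.4106
6.9702 0.8336 0.0000
12.4285 1.6922 0.0000 0.0000
20.5373 3.4354 0.0000 0.0000 0.0000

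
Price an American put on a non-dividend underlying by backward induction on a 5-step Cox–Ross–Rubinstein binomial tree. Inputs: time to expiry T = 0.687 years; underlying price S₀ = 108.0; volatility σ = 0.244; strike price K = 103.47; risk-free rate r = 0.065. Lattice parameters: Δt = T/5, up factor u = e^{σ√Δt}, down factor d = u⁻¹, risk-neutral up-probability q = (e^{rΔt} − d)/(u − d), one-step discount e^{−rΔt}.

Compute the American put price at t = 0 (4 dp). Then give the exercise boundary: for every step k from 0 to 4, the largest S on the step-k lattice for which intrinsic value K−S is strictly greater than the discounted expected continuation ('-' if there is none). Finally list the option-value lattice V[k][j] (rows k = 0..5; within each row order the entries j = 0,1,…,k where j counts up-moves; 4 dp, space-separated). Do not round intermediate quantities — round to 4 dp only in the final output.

params: Δt=0.13740 u=1.09466 d=0.91352 q=0.52693 e^(-rΔt)=0.99111
t_5 payoffs: 34.7591 21.1349 4.8093 0.0000 0.0000 0.0000
t_4: node(4,0) S=75.2151 payoff=28.2549 vs cont=27.3349 → 28.2549 [stop]  node(4,1) S=90.1290 payoff=13.3410 vs cont=12.4210 → 13.3410 [stop]  node(4,2) S=108.0000 payoff=0.0000 vs cont=2.2549 → 2.2549 [wait]  node(4,3) S=129.4145 payoff=0.0000 vs cont=0.0000 → 0.0000 [wait]  node(4,4) S=155.0752 payoff=0.0000 vs cont=0.0000 → 0.0000 [wait]  ⇒ S*(4)=90.1290
t_3: node(3,0) S=82.3351 payoff=21.1349 vs cont=20.2150 → 21.1349 [stop]  node(3,1) S=98.6607 payoff=4.8093 vs cont=7.4327 → 7.4327 [wait]  node(3,2) S=118.2234 payoff=0.0000 vs cont=1.0572 → 1.0572 [wait]  node(3,3) S=141.6650 payoff=0.0000 vs cont=0.0000 → 0.0000 [wait]  ⇒ S*(3)=82.3351
t_2: node(2,0) S=90.1290 payoff=13.3410 vs cont=13.7911 → 13.7911 [wait]  node(2,1) S=108.0000 payoff=0.0000 vs cont=4.0371 → 4.0371 [wait]  node(2,2) S=129.4145 payoff=0.0000 vs cont=0.4957 → 0.4957 [wait]  ⇒ S*(2)=-
t_1: node(1,0) S=98.6607 payoff=4.8093 vs cont=8.5745 → 8.5745 [wait]  node(1,1) S=118.2234 payoff=0.0000 vs cont=2.1517 → 2.1517 [wait]  ⇒ S*(1)=-
t_0: node(0,0) S=108.0000 payoff=0.0000 vs cont=5.1440 → 5.1440 [wait]  ⇒ S*(0)=-

price = 5.1440
boundary = - - - 82.3351 90.1290
tree:
5.1440
8.5745 2.1517
13.7911 4.0371 0.4957
21.1349 7.4327 1.0572 0.0000
28.2549 13.3410 2.2549 0.0000 0.0000
34.7591 21.1349 4.8093 0.0000 0.0000 0.0000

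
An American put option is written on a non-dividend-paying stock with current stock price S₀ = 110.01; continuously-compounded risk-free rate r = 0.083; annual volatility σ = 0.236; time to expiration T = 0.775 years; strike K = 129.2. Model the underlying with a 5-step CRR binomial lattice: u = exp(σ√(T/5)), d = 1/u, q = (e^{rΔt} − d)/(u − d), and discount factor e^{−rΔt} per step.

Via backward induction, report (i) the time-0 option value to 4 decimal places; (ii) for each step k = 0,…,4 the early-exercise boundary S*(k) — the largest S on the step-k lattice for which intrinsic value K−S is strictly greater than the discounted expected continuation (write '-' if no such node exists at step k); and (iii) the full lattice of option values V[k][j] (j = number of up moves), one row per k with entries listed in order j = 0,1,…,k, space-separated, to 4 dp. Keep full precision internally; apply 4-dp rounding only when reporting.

Δt=0.15500, u=1.09737, d=0.91127, q=0.54637, disc=e^(-rΔt)=0.98722
k=5 terminal: V=max(K-S,0) → 60.0689 45.9514 28.9509 8.4787 0.0000 0.0000
k=4: j=0 S=75.8622 intr=53.3378 cont=51.6863 V=53.3378[EX]; j=1 S=91.3542 intr=37.8458 cont=36.1942 V=37.8458[EX]; j=2 S=110.0100 intr=19.1900 cont=17.5385 V=19.1900[EX]; j=3 S=132.4755 intr=0.0000 cont=3.7971 V=3.7971[hold]; j=4 S=159.5288 intr=0.0000 cont=0.0000 V=0.0000[hold]  S*(4)=110.0100
k=3: j=0 S=83.2486 intr=45.9514 cont=44.2999 V=45.9514[EX]; j=1 S=100.2491 intr=28.9509 cont=27.2994 V=28.9509[EX]; j=2 S=120.7213 intr=8.4787 cont=10.6420 V=10.6420[hold]; j=3 S=145.3742 intr=0.0000 cont=1.7005 V=1.7005[hold]  S*(3)=100.2491
k=2: j=0 S=91.3542 intr=37.8458 cont=36.1942 V=37.8458[EX]; j=1 S=110.0100 intr=19.1900 cont=18.7053 V=19.1900[EX]; j=2 S=132.4755 intr=0.0000 cont=5.6831 V=5.6831[hold]  S*(2)=110.0100
k=1: j=0 S=100.2491 intr=28.9509 cont=27.2994 V=28.9509[EX]; j=1 S=120.7213 intr=8.4787 cont=11.6593 V=11.6593[hold]  S*(1)=100.2491
k=0: j=0 S=110.0100 intr=19.1900 cont=19.2540 V=19.2540[hold]  S*(0)=-

price = 19.2540
boundary = - 100.2491 110.0100 100.2491 110.0100
tree:
19.2540
28.9509 11.6593
37.8458 19.1900 5.6831
45.9514 28.9509 10.6420 1.7005
53.3378 37.8458 19.1900 3.7971 0.0000
60.0689 45.9514 28.9509 8.4787 0.0000 0.0000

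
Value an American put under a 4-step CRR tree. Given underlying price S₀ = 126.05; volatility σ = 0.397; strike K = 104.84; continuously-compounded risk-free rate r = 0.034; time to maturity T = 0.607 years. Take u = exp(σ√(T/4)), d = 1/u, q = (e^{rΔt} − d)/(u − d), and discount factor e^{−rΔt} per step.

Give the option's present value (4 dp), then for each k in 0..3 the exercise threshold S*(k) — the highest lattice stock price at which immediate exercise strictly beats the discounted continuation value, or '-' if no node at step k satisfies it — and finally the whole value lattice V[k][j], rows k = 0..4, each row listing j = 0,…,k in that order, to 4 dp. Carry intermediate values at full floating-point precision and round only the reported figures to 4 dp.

Δt=0.15175, u=1.16725, d=0.85671, q=0.47807, disc=e^(-rΔt)=0.99485
k=4 terminal: V=max(K-S,0) → 36.9376 12.3246 0.0000 0.0000 0.0000
k=3: j=0 S=79.2592 intr=25.5808 cont=25.0413 V=25.5808[EX]; j=1 S=107.9887 intr=0.0000 cont=6.3995 V=6.3995[hold]; j=2 S=147.1320 intr=0.0000 cont=0.0000 V=0.0000[hold]; j=3 S=200.4638 intr=0.0000 cont=0.0000 V=0.0000[hold]  S*(3)=79.2592
k=2: j=0 S=92.5154 intr=12.3246 cont=16.3263 V=16.3263[hold]; j=1 S=126.0500 intr=0.0000 cont=3.3229 V=3.3229[hold]; j=2 S=171.7401 intr=0.0000 cont=0.0000 V=0.0000[hold]  S*(2)=-
k=1: j=0 S=107.9887 intr=0.0000 cont=10.0577 V=10.0577[hold]; j=1 S=147.1320 intr=0.0000 cont=1.7254 V=1.7254[hold]  S*(1)=-
k=0: j=0 S=126.0500 intr=0.0000 cont=6.0430 V=6.0430[hold]  S*(0)=-

price = 6.0430
boundary = - - - 79.2592
tree:
6.0430
10.0577 1.7254
16.3263 3.3229 0.0000
25.5808 6.3995 0.0000 0.0000
36.9376 12.3246 0.0000 0.0000 0.0000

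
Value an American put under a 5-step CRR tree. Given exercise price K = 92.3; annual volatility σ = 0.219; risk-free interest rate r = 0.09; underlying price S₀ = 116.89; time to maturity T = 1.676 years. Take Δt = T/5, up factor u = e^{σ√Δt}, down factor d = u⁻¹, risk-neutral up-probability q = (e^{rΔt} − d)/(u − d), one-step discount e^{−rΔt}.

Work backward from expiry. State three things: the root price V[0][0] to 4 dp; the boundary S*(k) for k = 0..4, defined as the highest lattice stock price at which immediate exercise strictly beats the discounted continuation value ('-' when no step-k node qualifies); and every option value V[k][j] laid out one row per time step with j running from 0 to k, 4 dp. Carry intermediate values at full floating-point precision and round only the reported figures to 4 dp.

price = 1.3254
boundary = - - - 79.9062 70.3906
tree:
1.3254
2.8723 0.3141
6.0720 0.7872 0.0000
12.3938 1.9729 0.0000 0.0000
21.9094 4.9449 0.0000 0.0000 0.0000
30.2918 12.3938 0.0000 0.0000 0.0000 0.0000

Δt=0.33520, u=1.13518, d=0.88092, q=0.58880, disc=e^(-rΔt)=0.97028
k=5 terminal: V=max(K-S,0) → 30.2918 12.3938 0.0000 0.0000 0.0000 0.0000
k=4: j=0 S=70.3906 intr=21.9094 cont=19.1664 V=21.9094[EX]; j=1 S=90.7081 intr=1.5919 cont=4.9449 V=4.9449[hold]; j=2 S=116.8900 intr=0.0000 cont=0.0000 V=0.0000[hold]; j=3 S=150.6290 intr=0.0000 cont=0.0000 V=0.0000[hold]; j=4 S=194.1064 intr=0.0000 cont=0.0000 V=0.0000[hold]  S*(4)=70.3906
k=3: j=0 S=79.9062 intr=12.3938 cont=11.5664 V=12.3938[EX]; j=1 S=102.9702 intr=0.0000 cont=1.9729 V=1.9729[hold]; j=2 S=132.6915 intr=0.0000 cont=0.0000 V=0.0000[hold]; j=3 S=170.9914 intr=0.0000 cont=0.0000 V=0.0000[hold]  S*(3)=79.9062
k=2: j=0 S=90.7081 intr=1.5919 cont=6.0720 V=6.0720[hold]; j=1 S=116.8900 intr=0.0000 cont=0.7872 V=0.7872[hold]; j=2 S=150.6290 intr=0.0000 cont=0.0000 V=0.0000[hold]  S*(2)=-
k=1: j=0 S=102.9702 intr=0.0000 cont=2.8723 V=2.8723[hold]; j=1 S=132.6915 intr=0.0000 cont=0.3141 V=0.3141[hold]  S*(1)=-
k=0: j=0 S=116.8900 intr=0.0000 cont=1.3254 V=1.3254[hold]  S*(0)=-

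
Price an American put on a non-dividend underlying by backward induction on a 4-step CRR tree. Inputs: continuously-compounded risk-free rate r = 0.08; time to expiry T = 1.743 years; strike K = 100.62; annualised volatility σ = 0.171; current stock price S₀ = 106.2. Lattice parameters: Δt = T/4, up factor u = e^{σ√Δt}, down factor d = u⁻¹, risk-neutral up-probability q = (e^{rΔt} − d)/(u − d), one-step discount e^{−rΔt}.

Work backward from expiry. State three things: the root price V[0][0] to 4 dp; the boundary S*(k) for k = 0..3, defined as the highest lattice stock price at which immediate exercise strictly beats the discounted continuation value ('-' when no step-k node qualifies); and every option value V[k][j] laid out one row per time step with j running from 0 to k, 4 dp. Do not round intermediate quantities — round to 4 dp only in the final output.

price = 2.9421
boundary = - - 84.7381 94.8640
tree:
2.9421
6.9496 0.7404
15.8819 2.0645 0.0000
24.9270 5.7560 0.0000 0.0000
33.0066 15.8819 0.0000 0.0000 0.0000

params: Δt=0.43575 u=1.11950 d=0.89326 q=0.62861 e^(-rΔt)=0.96574
t_4 payoffs: 33.0066 15.8819 0.0000 0.0000 0.0000
t_3: node(3,0) S=75.6930 payoff=24.9270 vs cont=21.4798 → 24.9270 [stop]  node(3,1) S=94.8640 payoff=5.7560 vs cont=5.6963 → 5.7560 [stop]  node(3,2) S=118.8906 payoff=0.0000 vs cont=0.0000 → 0.0000 [wait]  node(3,3) S=149.0024 payoff=0.0000 vs cont=0.0000 → 0.0000 [wait]  ⇒ S*(3)=94.8640
t_2: node(2,0) S=84.7381 payoff=15.8819 vs cont=12.4347 → 15.8819 [stop]  node(2,1) S=106.2000 payoff=0.0000 vs cont=2.0645 → 2.0645 [wait]  node(2,2) S=133.0976 payoff=0.0000 vs cont=0.0000 → 0.0000 [wait]  ⇒ S*(2)=84.7381
t_1: node(1,0) S=94.8640 payoff=5.7560 vs cont=6.9496 → 6.9496 [wait]  node(1,1) S=118.8906 payoff=0.0000 vs cont=0.7404 → 0.7404 [wait]  ⇒ S*(1)=-
t_0: node(0,0) S=106.2000 payoff=0.0000 vs cont=2.9421 → 2.9421 [wait]  ⇒ S*(0)=-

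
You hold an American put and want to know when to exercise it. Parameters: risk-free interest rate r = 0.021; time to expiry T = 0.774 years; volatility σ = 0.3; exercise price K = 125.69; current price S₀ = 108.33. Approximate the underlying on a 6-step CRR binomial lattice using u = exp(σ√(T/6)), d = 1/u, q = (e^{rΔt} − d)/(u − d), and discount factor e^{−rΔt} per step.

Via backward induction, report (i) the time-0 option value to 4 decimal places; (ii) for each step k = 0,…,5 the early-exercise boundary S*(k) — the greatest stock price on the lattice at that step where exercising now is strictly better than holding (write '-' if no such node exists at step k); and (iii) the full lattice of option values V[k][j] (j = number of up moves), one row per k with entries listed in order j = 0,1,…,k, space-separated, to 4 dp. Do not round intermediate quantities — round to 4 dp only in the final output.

Δt=0.12900, u=1.11377, d=0.89785, q=0.48565, disc=e^(-rΔt)=0.99729
k=6 terminal: V=max(K-S,0) → 68.9384 55.2907 38.3610 17.3600 0.0000 0.0000 0.0000
k=5: j=0 S=63.2082 intr=62.4818 cont=62.1418 V=62.4818[EX]; j=1 S=78.4086 intr=47.2814 cont=46.9414 V=47.2814[EX]; j=2 S=97.2643 intr=28.4257 cont=28.0856 V=28.4257[EX]; j=3 S=120.6546 intr=5.0354 cont=8.9049 V=8.9049[hold]; j=4 S=149.6698 intr=0.0000 cont=0.0000 V=0.0000[hold]; j=5 S=185.6625 intr=0.0000 cont=0.0000 V=0.0000[hold]  S*(5)=97.2643
k=4: j=0 S=70.3993 intr=55.2907 cont=54.9507 V=55.2907[EX]; j=1 S=87.3290 intr=38.3610 cont=38.0210 V=38.3610[EX]; j=2 S=108.3300 intr=17.3600 cont=18.8941 V=18.8941[hold]; j=3 S=134.3813 intr=0.0000 cont=4.5678 V=4.5678[hold]; j=4 S=166.6975 intr=0.0000 cont=0.0000 V=0.0000[hold]  S*(4)=87.3290
k=3: j=0 S=78.4086 intr=47.2814 cont=46.9414 V=47.2814[EX]; j=1 S=97.2643 intr=28.4257 cont=28.8287 V=28.8287[hold]; j=2 S=120.6546 intr=5.0354 cont=11.9042 V=11.9042[hold]; j=3 S=149.6698 intr=0.0000 cont=2.3431 V=2.3431[hold]  S*(3)=78.4086
k=2: j=0 S=87.3290 intr=38.3610 cont=38.2161 V=38.3610[EX]; j=1 S=108.3300 intr=17.3600 cont=20.5535 V=20.5535[hold]; j=2 S=134.3813 intr=0.0000 cont=7.2412 V=7.2412[hold]  S*(2)=87.3290
k=1: j=0 S=97.2643 intr=28.4257 cont=29.6324 V=29.6324[hold]; j=1 S=120.6546 intr=5.0354 cont=14.0503 V=14.0503[hold]  S*(1)=-
k=0: j=0 S=108.3300 intr=17.3600 cont=22.0052 V=22.0052[hold]  S*(0)=-

price = 22.0052
boundary = - - 87.3290 78.4086 87.3290 97.2643
tree:
22.0052
29.6324 14.0503
38.3610 20.5535 7.2412
47.2814 28.8287 11.9042 2.3431
55.2907 38.3610 18.8941 4.5678 0.0000
62.4818 47.2814 28.4257 8.9049 0.0000 0.0000
68.9384 55.2907 38.3610 17.3600 0.0000 0.0000 0.0000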